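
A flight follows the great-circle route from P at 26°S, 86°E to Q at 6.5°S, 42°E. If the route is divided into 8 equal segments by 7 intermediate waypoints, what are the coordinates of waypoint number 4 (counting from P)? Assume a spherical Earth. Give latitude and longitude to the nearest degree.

≈ 17°S, 63°E

Write both endpoints as unit vectors p₁, p₂ with components (cos φ cos λ, cos φ sin λ, sin φ).
The central angle between the endpoints is δ = arccos(p₁·p₂) ≈ 0.807 rad (46.2°).
Interpolate at f = 4/8 with slerp weights a = sin((1−f)δ)/sin δ ≈ 0.544, b = sin(fδ)/sin δ ≈ 0.544.
p = a·p₁ + b·p₂ ≈ (0.435, 0.849, -0.300); φ = arcsin(p_z) ≈ -17.45°, λ = atan2(p_y, p_x) ≈ 62.84°.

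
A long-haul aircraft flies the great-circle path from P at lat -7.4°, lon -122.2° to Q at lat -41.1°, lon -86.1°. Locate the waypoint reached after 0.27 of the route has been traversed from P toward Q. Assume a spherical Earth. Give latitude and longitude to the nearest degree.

Write both endpoints as unit vectors p₁, p₂ with components (cos φ cos λ, cos φ sin λ, sin φ).
The central angle between the endpoints is δ = arccos(p₁·p₂) ≈ 0.811 rad (46.5°).
Interpolate at f = 0.27 with slerp weights a = sin((1−f)δ)/sin δ ≈ 0.770, b = sin(fδ)/sin δ ≈ 0.300.
p = a·p₁ + b·p₂ ≈ (-0.391, -0.871, -0.296); φ = arcsin(p_z) ≈ -17.23°, λ = atan2(p_y, p_x) ≈ -114.19°.

≈ lat -17°, lon -114°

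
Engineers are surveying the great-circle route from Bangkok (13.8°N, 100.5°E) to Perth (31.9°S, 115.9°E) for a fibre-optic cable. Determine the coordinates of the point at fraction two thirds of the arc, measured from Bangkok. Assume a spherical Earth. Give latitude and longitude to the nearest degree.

The haversine formula gives a central angle δ ≈ 0.838 rad (48.0°) between the endpoints.
Interpolate at f = 2/3 with slerp weights a = sin((1−f)δ)/sin δ ≈ 0.371, b = sin(fδ)/sin δ ≈ 0.713.
p = a·p₁ + b·p₂ ≈ (-0.330, 0.899, -0.288); φ = arcsin(p_z) ≈ -16.76°, λ = atan2(p_y, p_x) ≈ 110.17°.

≈ 17°S, 110°E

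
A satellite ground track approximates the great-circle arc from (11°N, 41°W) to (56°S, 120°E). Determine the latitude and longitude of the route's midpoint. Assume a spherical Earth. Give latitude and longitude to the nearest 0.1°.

From cos δ = sin φ₁ sin φ₂ + cos φ₁ cos φ₂ cos Δλ, the central angle is δ ≈ 2.315 rad (132.6°).
Interpolate at f = 1/2 with slerp weights a = sin((1−f)δ)/sin δ ≈ 1.245, b = sin(fδ)/sin δ ≈ 1.245.
p = a·p₁ + b·p₂ ≈ (0.574, -0.199, -0.794); φ = arcsin(p_z) ≈ -52.59°, λ = atan2(p_y, p_x) ≈ -19.10°.

≈ (52.6°S, 19.1°W)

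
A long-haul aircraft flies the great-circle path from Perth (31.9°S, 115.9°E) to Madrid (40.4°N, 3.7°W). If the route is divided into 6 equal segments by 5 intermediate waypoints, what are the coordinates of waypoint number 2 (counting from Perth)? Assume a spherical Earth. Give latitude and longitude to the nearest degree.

≈ 6°S, 78°E

Write both endpoints as unit vectors p₁, p₂ with components (cos φ cos λ, cos φ sin λ, sin φ).
The central angle between the endpoints is δ = arccos(p₁·p₂) ≈ 2.294 rad (131.4°).
Interpolate at f = 2/6 with slerp weights a = sin((1−f)δ)/sin δ ≈ 1.333, b = sin(fδ)/sin δ ≈ 0.924.
p = a·p₁ + b·p₂ ≈ (0.208, 0.972, -0.106); φ = arcsin(p_z) ≈ -6.07°, λ = atan2(p_y, p_x) ≈ 77.95°.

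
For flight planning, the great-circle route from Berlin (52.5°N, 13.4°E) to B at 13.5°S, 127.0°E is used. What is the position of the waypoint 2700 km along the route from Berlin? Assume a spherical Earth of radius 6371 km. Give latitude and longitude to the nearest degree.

The haversine formula gives a central angle δ ≈ 2.007 rad (115.0°) between the endpoints. The total great-circle distance is δ·R ≈ 2.007 × 6371 ≈ 12784 km, so the target fraction is f = 2700/12784 ≈ 0.211.
Interpolate at f ≈ 0.211 with slerp weights a = sin((1−f)δ)/sin δ ≈ 1.103, b = sin(fδ)/sin δ ≈ 0.454.
p = a·p₁ + b·p₂ ≈ (0.388, 0.508, 0.769); φ = arcsin(p_z) ≈ 50.28°, λ = atan2(p_y, p_x) ≈ 52.64°.

≈ 50°N, 53°E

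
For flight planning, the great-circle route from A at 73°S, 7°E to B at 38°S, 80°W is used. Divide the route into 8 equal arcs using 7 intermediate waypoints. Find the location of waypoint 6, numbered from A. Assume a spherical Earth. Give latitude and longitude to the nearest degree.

≈ 50°S, 72°W

The haversine formula gives a central angle δ ≈ 0.926 rad (53.1°) between the endpoints.
Interpolate at f = 6/8 with slerp weights a = sin((1−f)δ)/sin δ ≈ 0.287, b = sin(fδ)/sin δ ≈ 0.801.
p = a·p₁ + b·p₂ ≈ (0.193, -0.611, -0.768); φ = arcsin(p_z) ≈ -50.14°, λ = atan2(p_y, p_x) ≈ -72.49°.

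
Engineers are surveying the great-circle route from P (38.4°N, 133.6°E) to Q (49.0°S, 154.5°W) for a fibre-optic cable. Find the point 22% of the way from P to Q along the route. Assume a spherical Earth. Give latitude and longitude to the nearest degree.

≈ (19°N, 150°E)

Write both endpoints as unit vectors p₁, p₂ with components (cos φ cos λ, cos φ sin λ, sin φ).
The central angle between the endpoints is δ = arccos(p₁·p₂) ≈ 1.885 rad (108.0°).
Interpolate at f = 0.22 with slerp weights a = sin((1−f)δ)/sin δ ≈ 1.046, b = sin(fδ)/sin δ ≈ 0.424.
p = a·p₁ + b·p₂ ≈ (-0.816, 0.474, 0.330); φ = arcsin(p_z) ≈ 19.27°, λ = atan2(p_y, p_x) ≈ 149.85°.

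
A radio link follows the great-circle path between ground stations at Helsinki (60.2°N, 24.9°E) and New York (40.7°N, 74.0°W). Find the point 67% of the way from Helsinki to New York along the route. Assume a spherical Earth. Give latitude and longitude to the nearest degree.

From cos δ = sin φ₁ sin φ₂ + cos φ₁ cos φ₂ cos Δλ, the central angle is δ ≈ 1.038 rad (59.5°).
Interpolate at f = 0.67 with slerp weights a = sin((1−f)δ)/sin δ ≈ 0.390, b = sin(fδ)/sin δ ≈ 0.744.
p = a·p₁ + b·p₂ ≈ (0.331, -0.461, 0.824); φ = arcsin(p_z) ≈ 55.44°, λ = atan2(p_y, p_x) ≈ -54.27°.

≈ 55°N, 54°W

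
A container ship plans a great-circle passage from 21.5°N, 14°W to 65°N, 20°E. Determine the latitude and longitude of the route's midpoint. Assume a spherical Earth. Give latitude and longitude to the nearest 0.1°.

Write both endpoints as unit vectors p₁, p₂ with components (cos φ cos λ, cos φ sin λ, sin φ).
The central angle between the endpoints is δ = arccos(p₁·p₂) ≈ 0.852 rad (48.8°).
Interpolate at f = 1/2 with slerp weights a = sin((1−f)δ)/sin δ ≈ 0.549, b = sin(fδ)/sin δ ≈ 0.549.
p = a·p₁ + b·p₂ ≈ (0.714, -0.044, 0.699); φ = arcsin(p_z) ≈ 44.34°, λ = atan2(p_y, p_x) ≈ -3.55°.

≈ 44.3°N, 3.5°W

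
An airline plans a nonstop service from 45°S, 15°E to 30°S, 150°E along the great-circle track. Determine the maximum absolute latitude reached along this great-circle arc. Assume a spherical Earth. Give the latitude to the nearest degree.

The great circle lies in the plane with unit normal n̂ = (p₁ × p₂)/|p₁ × p₂|.
Here n̂_z ≈ +0.434; the vertex latitude is φ_max = arccos|n̂_z| ≈ 64.3°.
Check via Clairaut: cos φ_max = |cos φ₁| · sin C = cos(45.0°)·sin(142.1°) ≈ 0.434, again giving ≈ 64.3°.

≈ 64°S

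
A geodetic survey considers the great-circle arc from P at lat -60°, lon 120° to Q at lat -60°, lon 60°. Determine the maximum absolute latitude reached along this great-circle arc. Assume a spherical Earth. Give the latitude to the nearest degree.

≈ -63°

The great circle lies in the plane with unit normal n̂ = (p₁ × p₂)/|p₁ × p₂|.
Here n̂_z ≈ -0.447; the vertex latitude is φ_max = arccos|n̂_z| ≈ 63.4°.
Check via Clairaut: cos φ_max = |cos φ₁| · sin C = cos(60.0°)·sin(116.6°) ≈ 0.447, again giving ≈ 63.4°.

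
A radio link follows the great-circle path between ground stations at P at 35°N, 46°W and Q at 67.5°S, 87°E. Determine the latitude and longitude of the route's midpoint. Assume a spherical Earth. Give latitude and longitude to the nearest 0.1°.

Write both endpoints as unit vectors p₁, p₂ with components (cos φ cos λ, cos φ sin λ, sin φ).
The central angle between the endpoints is δ = arccos(p₁·p₂) ≈ 2.409 rad (138.0°).
Interpolate at f = 1/2 with slerp weights a = sin((1−f)δ)/sin δ ≈ 1.397, b = sin(fδ)/sin δ ≈ 1.397.
p = a·p₁ + b·p₂ ≈ (0.823, -0.289, -0.489); φ = arcsin(p_z) ≈ -29.29°, λ = atan2(p_y, p_x) ≈ -19.37°.

≈ 29.3°S, 19.4°W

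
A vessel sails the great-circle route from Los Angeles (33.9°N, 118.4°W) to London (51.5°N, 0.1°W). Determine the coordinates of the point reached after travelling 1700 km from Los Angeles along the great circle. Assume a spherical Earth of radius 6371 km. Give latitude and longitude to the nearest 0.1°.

≈ 46.0°N, 106.2°W

From cos δ = sin φ₁ sin φ₂ + cos φ₁ cos φ₂ cos Δλ, the central angle is δ ≈ 1.378 rad (79.0°). The total great-circle distance is δ·R ≈ 1.378 × 6371 ≈ 8780 km, so the target fraction is f = 1700/8780 ≈ 0.194.
Interpolate at f ≈ 0.194 with slerp weights a = sin((1−f)δ)/sin δ ≈ 0.913, b = sin(fδ)/sin δ ≈ 0.269.
p = a·p₁ + b·p₂ ≈ (-0.193, -0.667, 0.720); φ = arcsin(p_z) ≈ 46.02°, λ = atan2(p_y, p_x) ≈ -106.16°.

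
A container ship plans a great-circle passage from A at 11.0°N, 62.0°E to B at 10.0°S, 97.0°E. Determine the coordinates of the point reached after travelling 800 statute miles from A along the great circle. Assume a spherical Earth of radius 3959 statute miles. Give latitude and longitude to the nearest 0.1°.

From cos δ = sin φ₁ sin φ₂ + cos φ₁ cos φ₂ cos Δλ, the central angle is δ ≈ 0.709 rad (40.6°). The total great-circle distance is δ·R ≈ 0.709 × 3959 ≈ 2809 mi, so the target fraction is f = 800/2809 ≈ 0.285.
Interpolate at f ≈ 0.285 with slerp weights a = sin((1−f)δ)/sin δ ≈ 0.746, b = sin(fδ)/sin δ ≈ 0.308.
p = a·p₁ + b·p₂ ≈ (0.307, 0.948, 0.089); φ = arcsin(p_z) ≈ 5.10°, λ = atan2(p_y, p_x) ≈ 72.06°.

≈ 5.1°N, 72.1°E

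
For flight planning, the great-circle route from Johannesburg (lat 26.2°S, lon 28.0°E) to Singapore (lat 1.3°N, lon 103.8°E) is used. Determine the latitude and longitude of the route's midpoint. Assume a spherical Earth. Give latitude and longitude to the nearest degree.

Convert each endpoint to a unit vector on the sphere (x = cos φ cos λ, y = cos φ sin λ, z = sin φ).
The central angle between the endpoints is δ = arccos(p₁·p₂) ≈ 1.359 rad (77.9°).
Interpolate at f = 1/2 with slerp weights a = sin((1−f)δ)/sin δ ≈ 0.643, b = sin(fδ)/sin δ ≈ 0.643.
p = a·p₁ + b·p₂ ≈ (0.356, 0.895, -0.269); φ = arcsin(p_z) ≈ -15.62°, λ = atan2(p_y, p_x) ≈ 68.31°.

≈ lat 16°S, lon 68°E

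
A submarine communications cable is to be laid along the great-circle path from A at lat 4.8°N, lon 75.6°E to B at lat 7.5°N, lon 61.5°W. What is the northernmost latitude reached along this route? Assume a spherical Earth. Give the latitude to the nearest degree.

The great circle lies in the plane with unit normal n̂ = (p₁ × p₂)/|p₁ × p₂|.
Here n̂_z ≈ -0.959; the vertex latitude is φ_max = arccos|n̂_z| ≈ 16.5°.
Check via Clairaut: cos φ_max = |cos φ₁| · sin C = cos(4.8°)·sin(74.2°) ≈ 0.959, again giving ≈ 16.5°.

≈ 16°N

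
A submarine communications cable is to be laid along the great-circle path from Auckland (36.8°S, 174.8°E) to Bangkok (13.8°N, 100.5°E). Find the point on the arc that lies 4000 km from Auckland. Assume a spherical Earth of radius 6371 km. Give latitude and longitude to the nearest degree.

Write both endpoints as unit vectors p₁, p₂ with components (cos φ cos λ, cos φ sin λ, sin φ).
The central angle between the endpoints is δ = arccos(p₁·p₂) ≈ 1.503 rad (86.1°). The total great-circle distance is δ·R ≈ 1.503 × 6371 ≈ 9577 km, so the target fraction is f = 4000/9577 ≈ 0.418.
Interpolate at f ≈ 0.418 with slerp weights a = sin((1−f)δ)/sin δ ≈ 0.770, b = sin(fδ)/sin δ ≈ 0.589.
p = a·p₁ + b·p₂ ≈ (-0.718, 0.618, -0.321); φ = arcsin(p_z) ≈ -18.70°, λ = atan2(p_y, p_x) ≈ 139.27°.

≈ 19°S, 139°E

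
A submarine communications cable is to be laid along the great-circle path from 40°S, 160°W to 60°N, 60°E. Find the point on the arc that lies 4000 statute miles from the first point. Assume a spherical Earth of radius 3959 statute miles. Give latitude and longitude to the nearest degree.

The haversine formula gives a central angle δ ≈ 2.587 rad (148.2°) between the endpoints. The total great-circle distance is δ·R ≈ 2.587 × 3959 ≈ 10242 mi, so the target fraction is f = 4000/10242 ≈ 0.391.
Interpolate at f ≈ 0.391 with slerp weights a = sin((1−f)δ)/sin δ ≈ 1.899, b = sin(fδ)/sin δ ≈ 1.608.
p = a·p₁ + b·p₂ ≈ (-0.965, 0.199, 0.172); φ = arcsin(p_z) ≈ 9.92°, λ = atan2(p_y, p_x) ≈ 168.35°.

≈ 10°N, 168°E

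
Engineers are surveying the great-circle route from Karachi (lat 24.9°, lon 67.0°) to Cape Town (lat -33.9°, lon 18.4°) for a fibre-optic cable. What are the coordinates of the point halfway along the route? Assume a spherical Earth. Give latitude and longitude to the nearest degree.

≈ lat -5°, lon 44°

From cos δ = sin φ₁ sin φ₂ + cos φ₁ cos φ₂ cos Δλ, the central angle is δ ≈ 1.305 rad (74.7°).
Interpolate at f = 1/2 with slerp weights a = sin((1−f)δ)/sin δ ≈ 0.629, b = sin(fδ)/sin δ ≈ 0.629.
p = a·p₁ + b·p₂ ≈ (0.719, 0.690, -0.086); φ = arcsin(p_z) ≈ -4.93°, λ = atan2(p_y, p_x) ≈ 43.85°.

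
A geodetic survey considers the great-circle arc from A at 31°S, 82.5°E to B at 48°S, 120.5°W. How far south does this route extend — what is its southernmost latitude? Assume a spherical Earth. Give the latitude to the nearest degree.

≈ 77°S

The great circle lies in the plane with unit normal n̂ = (p₁ × p₂)/|p₁ × p₂|.
Here n̂_z ≈ +0.227; the vertex latitude is φ_max = arccos|n̂_z| ≈ 76.9°.
Check via Clairaut: cos φ_max = |cos φ₁| · sin C = cos(31.0°)·sin(164.7°) ≈ 0.227, again giving ≈ 76.9°.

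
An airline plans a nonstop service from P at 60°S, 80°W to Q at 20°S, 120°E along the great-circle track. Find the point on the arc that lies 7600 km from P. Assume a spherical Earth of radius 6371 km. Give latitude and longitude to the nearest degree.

≈ 49°S, 128°E

Write both endpoints as unit vectors p₁, p₂ with components (cos φ cos λ, cos φ sin λ, sin φ).
The central angle between the endpoints is δ = arccos(p₁·p₂) ≈ 1.717 rad (98.4°). The total great-circle distance is δ·R ≈ 1.717 × 6371 ≈ 10937 km, so the target fraction is f = 7600/10937 ≈ 0.695.
Interpolate at f ≈ 0.695 with slerp weights a = sin((1−f)δ)/sin δ ≈ 0.505, b = sin(fδ)/sin δ ≈ 0.939.
p = a·p₁ + b·p₂ ≈ (-0.397, 0.516, -0.759); φ = arcsin(p_z) ≈ -49.38°, λ = atan2(p_y, p_x) ≈ 127.63°.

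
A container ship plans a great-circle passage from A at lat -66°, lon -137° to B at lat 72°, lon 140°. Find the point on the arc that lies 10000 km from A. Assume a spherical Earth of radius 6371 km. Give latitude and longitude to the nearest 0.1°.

Write both endpoints as unit vectors p₁, p₂ with components (cos φ cos λ, cos φ sin λ, sin φ).
The central angle between the endpoints is δ = arccos(p₁·p₂) ≈ 2.593 rad (148.6°). The total great-circle distance is δ·R ≈ 2.593 × 6371 ≈ 16523 km, so the target fraction is f = 10000/16523 ≈ 0.605.
Interpolate at f ≈ 0.605 with slerp weights a = sin((1−f)δ)/sin δ ≈ 1.639, b = sin(fδ)/sin δ ≈ 1.919.
p = a·p₁ + b·p₂ ≈ (-0.942, -0.074, 0.328); φ = arcsin(p_z) ≈ 19.13°, λ = atan2(p_y, p_x) ≈ -175.54°.

≈ lat 19.1°, lon -175.5°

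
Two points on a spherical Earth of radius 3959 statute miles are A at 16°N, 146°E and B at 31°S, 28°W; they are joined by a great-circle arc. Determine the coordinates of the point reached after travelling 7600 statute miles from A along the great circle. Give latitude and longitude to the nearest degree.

From cos δ = sin φ₁ sin φ₂ + cos φ₁ cos φ₂ cos Δλ, the central angle is δ ≈ 2.863 rad (164.0°). The total great-circle distance is δ·R ≈ 2.863 × 3959 ≈ 11334 mi, so the target fraction is f = 7600/11334 ≈ 0.671.
Interpolate at f ≈ 0.671 with slerp weights a = sin((1−f)δ)/sin δ ≈ 2.942, b = sin(fδ)/sin δ ≈ 3.416.
p = a·p₁ + b·p₂ ≈ (0.241, 0.207, -0.948); φ = arcsin(p_z) ≈ -71.50°, λ = atan2(p_y, p_x) ≈ 40.71°.

≈ 72°S, 41°E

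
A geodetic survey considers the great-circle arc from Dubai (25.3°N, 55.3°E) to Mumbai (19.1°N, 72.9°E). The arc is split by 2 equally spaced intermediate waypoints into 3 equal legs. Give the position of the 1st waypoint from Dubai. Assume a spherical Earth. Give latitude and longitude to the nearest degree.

The haversine formula gives a central angle δ ≈ 0.304 rad (17.4°) between the endpoints.
Interpolate at f = 1/3 with slerp weights a = sin((1−f)δ)/sin δ ≈ 0.672, b = sin(fδ)/sin δ ≈ 0.338.
p = a·p₁ + b·p₂ ≈ (0.440, 0.805, 0.398); φ = arcsin(p_z) ≈ 23.45°, λ = atan2(p_y, p_x) ≈ 61.34°.

≈ 23°N, 61°E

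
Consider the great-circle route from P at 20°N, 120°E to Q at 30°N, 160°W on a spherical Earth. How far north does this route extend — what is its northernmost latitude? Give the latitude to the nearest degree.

≈ 32°N

The great circle lies in the plane with unit normal n̂ = (p₁ × p₂)/|p₁ × p₂|.
Here n̂_z ≈ +0.844; the vertex latitude is φ_max = arccos|n̂_z| ≈ 32.5°.
Check via Clairaut: cos φ_max = |cos φ₁| · sin C = cos(20.0°)·sin(63.9°) ≈ 0.844, again giving ≈ 32.5°.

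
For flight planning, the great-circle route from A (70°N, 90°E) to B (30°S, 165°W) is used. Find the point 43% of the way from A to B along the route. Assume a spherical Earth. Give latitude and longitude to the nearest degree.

The haversine formula gives a central angle δ ≈ 2.149 rad (123.1°) between the endpoints.
Interpolate at f = 0.43 with slerp weights a = sin((1−f)δ)/sin δ ≈ 1.123, b = sin(fδ)/sin δ ≈ 0.953.
p = a·p₁ + b·p₂ ≈ (-0.797, 0.171, 0.579); φ = arcsin(p_z) ≈ 35.39°, λ = atan2(p_y, p_x) ≈ 167.92°.

≈ (35°N, 168°E)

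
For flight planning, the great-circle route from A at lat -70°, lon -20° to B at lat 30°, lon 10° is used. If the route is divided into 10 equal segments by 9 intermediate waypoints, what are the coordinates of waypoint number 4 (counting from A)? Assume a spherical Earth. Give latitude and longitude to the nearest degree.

≈ lat -31°, lon 0°

Write both endpoints as unit vectors p₁, p₂ with components (cos φ cos λ, cos φ sin λ, sin φ).
The central angle between the endpoints is δ = arccos(p₁·p₂) ≈ 1.786 rad (102.3°).
Interpolate at f = 4/10 with slerp weights a = sin((1−f)δ)/sin δ ≈ 0.899, b = sin(fδ)/sin δ ≈ 0.671.
p = a·p₁ + b·p₂ ≈ (0.861, -0.004, -0.509); φ = arcsin(p_z) ≈ -30.61°, λ = atan2(p_y, p_x) ≈ -0.28°.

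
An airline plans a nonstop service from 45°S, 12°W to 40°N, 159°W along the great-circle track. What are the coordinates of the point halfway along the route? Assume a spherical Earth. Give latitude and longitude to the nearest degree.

Write both endpoints as unit vectors p₁, p₂ with components (cos φ cos λ, cos φ sin λ, sin φ).
The central angle between the endpoints is δ = arccos(p₁·p₂) ≈ 2.711 rad (155.3°).
Interpolate at f = 1/2 with slerp weights a = sin((1−f)δ)/sin δ ≈ 2.342, b = sin(fδ)/sin δ ≈ 2.342.
p = a·p₁ + b·p₂ ≈ (-0.055, -0.987, -0.151); φ = arcsin(p_z) ≈ -8.66°, λ = atan2(p_y, p_x) ≈ -93.19°.

≈ 9°S, 93°W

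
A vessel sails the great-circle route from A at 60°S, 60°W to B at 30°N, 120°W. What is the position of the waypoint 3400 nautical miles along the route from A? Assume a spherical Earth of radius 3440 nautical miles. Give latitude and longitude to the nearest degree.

Write both endpoints as unit vectors p₁, p₂ with components (cos φ cos λ, cos φ sin λ, sin φ).
The central angle between the endpoints is δ = arccos(p₁·p₂) ≈ 1.789 rad (102.5°). The total great-circle distance is δ·R ≈ 1.789 × 3440 ≈ 6154 nmi, so the target fraction is f = 3400/6154 ≈ 0.552.
Interpolate at f ≈ 0.552 with slerp weights a = sin((1−f)δ)/sin δ ≈ 0.735, b = sin(fδ)/sin δ ≈ 0.855.
p = a·p₁ + b·p₂ ≈ (-0.187, -0.960, -0.209); φ = arcsin(p_z) ≈ -12.07°, λ = atan2(p_y, p_x) ≈ -101.00°.

≈ 12°S, 101°W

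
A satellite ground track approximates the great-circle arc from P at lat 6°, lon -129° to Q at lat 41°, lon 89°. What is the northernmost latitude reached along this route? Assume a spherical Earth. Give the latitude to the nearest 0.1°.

≈ 57.2°

The great circle lies in the plane with unit normal n̂ = (p₁ × p₂)/|p₁ × p₂|.
Here n̂_z ≈ -0.542; the vertex latitude is φ_max = arccos|n̂_z| ≈ 57.2°.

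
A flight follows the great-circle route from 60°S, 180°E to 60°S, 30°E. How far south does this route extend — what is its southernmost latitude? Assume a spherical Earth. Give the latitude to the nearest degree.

The great circle lies in the plane with unit normal n̂ = (p₁ × p₂)/|p₁ × p₂|.
Here n̂_z ≈ -0.148; the vertex latitude is φ_max = arccos|n̂_z| ≈ 81.5°.

≈ 82°S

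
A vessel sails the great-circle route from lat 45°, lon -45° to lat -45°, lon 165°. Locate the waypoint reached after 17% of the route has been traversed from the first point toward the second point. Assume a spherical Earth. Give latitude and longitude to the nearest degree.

Write both endpoints as unit vectors p₁, p₂ with components (cos φ cos λ, cos φ sin λ, sin φ).
The central angle between the endpoints is δ = arccos(p₁·p₂) ≈ 2.773 rad (158.9°).
Interpolate at f = 0.17 with slerp weights a = sin((1−f)δ)/sin δ ≈ 2.069, b = sin(fδ)/sin δ ≈ 1.262.
p = a·p₁ + b·p₂ ≈ (0.172, -0.803, 0.570); φ = arcsin(p_z) ≈ 34.76°, λ = atan2(p_y, p_x) ≈ -77.90°.

≈ lat 35°, lon -78°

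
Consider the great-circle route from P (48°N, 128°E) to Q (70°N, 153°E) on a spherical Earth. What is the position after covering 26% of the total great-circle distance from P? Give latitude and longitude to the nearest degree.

From cos δ = sin φ₁ sin φ₂ + cos φ₁ cos φ₂ cos Δλ, the central angle is δ ≈ 0.438 rad (25.1°).
Interpolate at f = 0.26 with slerp weights a = sin((1−f)δ)/sin δ ≈ 0.751, b = sin(fδ)/sin δ ≈ 0.268.
p = a·p₁ + b·p₂ ≈ (-0.391, 0.438, 0.810); φ = arcsin(p_z) ≈ 54.07°, λ = atan2(p_y, p_x) ≈ 131.78°.

≈ (54°N, 132°E)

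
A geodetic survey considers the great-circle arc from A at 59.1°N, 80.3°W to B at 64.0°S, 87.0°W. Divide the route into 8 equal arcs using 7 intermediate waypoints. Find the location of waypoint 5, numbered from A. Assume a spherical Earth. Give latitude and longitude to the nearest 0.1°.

≈ 17.8°S, 83.9°W

Convert each endpoint to a unit vector on the sphere (x = cos φ cos λ, y = cos φ sin λ, z = sin φ).
The central angle between the endpoints is δ = arccos(p₁·p₂) ≈ 2.150 rad (123.2°).
Interpolate at f = 5/8 with slerp weights a = sin((1−f)δ)/sin δ ≈ 0.863, b = sin(fδ)/sin δ ≈ 1.165.
p = a·p₁ + b·p₂ ≈ (0.101, -0.946, -0.306); φ = arcsin(p_z) ≈ -17.85°, λ = atan2(p_y, p_x) ≈ -83.89°.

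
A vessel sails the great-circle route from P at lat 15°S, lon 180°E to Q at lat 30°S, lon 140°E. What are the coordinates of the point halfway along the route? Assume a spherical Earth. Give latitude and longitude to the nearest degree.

From cos δ = sin φ₁ sin φ₂ + cos φ₁ cos φ₂ cos Δλ, the central angle is δ ≈ 0.692 rad (39.6°).
Interpolate at f = 1/2 with slerp weights a = sin((1−f)δ)/sin δ ≈ 0.531, b = sin(fδ)/sin δ ≈ 0.531.
p = a·p₁ + b·p₂ ≈ (-0.866, 0.296, -0.403); φ = arcsin(p_z) ≈ -23.78°, λ = atan2(p_y, p_x) ≈ 161.14°.

≈ lat 24°S, lon 161°E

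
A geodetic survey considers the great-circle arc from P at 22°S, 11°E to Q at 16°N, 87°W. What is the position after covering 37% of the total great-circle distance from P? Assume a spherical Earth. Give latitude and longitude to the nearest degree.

≈ 10°S, 27°W

Write both endpoints as unit vectors p₁, p₂ with components (cos φ cos λ, cos φ sin λ, sin φ).
The central angle between the endpoints is δ = arccos(p₁·p₂) ≈ 1.800 rad (103.1°).
Interpolate at f = 0.37 with slerp weights a = sin((1−f)δ)/sin δ ≈ 0.930, b = sin(fδ)/sin δ ≈ 0.634.
p = a·p₁ + b·p₂ ≈ (0.879, -0.444, -0.174); φ = arcsin(p_z) ≈ -10.00°, λ = atan2(p_y, p_x) ≈ -26.83°.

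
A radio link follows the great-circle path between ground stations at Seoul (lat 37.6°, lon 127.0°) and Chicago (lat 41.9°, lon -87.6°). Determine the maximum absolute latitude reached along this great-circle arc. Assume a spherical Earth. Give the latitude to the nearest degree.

≈ 70°

The great circle lies in the plane with unit normal n̂ = (p₁ × p₂)/|p₁ × p₂|.
Here n̂_z ≈ +0.336; the vertex latitude is φ_max = arccos|n̂_z| ≈ 70.4°.
Check via Clairaut: cos φ_max = |cos φ₁| · sin C = cos(37.6°)·sin(25.1°) ≈ 0.336, again giving ≈ 70.4°.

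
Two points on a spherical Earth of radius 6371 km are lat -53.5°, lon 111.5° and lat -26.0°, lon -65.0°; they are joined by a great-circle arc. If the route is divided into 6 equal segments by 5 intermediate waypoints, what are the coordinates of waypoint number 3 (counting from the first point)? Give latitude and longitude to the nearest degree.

≈ lat -76°, lon -58°

From cos δ = sin φ₁ sin φ₂ + cos φ₁ cos φ₂ cos Δλ, the central angle is δ ≈ 1.753 rad (100.4°).
Interpolate at f = 3/6 with slerp weights a = sin((1−f)δ)/sin δ ≈ 0.781, b = sin(fδ)/sin δ ≈ 0.781.
p = a·p₁ + b·p₂ ≈ (0.126, -0.204, -0.971); φ = arcsin(p_z) ≈ -76.11°, λ = atan2(p_y, p_x) ≈ -58.21°.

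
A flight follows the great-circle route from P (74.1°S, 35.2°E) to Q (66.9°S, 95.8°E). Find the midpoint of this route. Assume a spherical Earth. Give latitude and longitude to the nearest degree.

≈ (73°S, 71°E)

Write both endpoints as unit vectors p₁, p₂ with components (cos φ cos λ, cos φ sin λ, sin φ).
The central angle between the endpoints is δ = arccos(p₁·p₂) ≈ 0.356 rad (20.4°).
Interpolate at f = 1/2 with slerp weights a = sin((1−f)δ)/sin δ ≈ 0.508, b = sin(fδ)/sin δ ≈ 0.508.
p = a·p₁ + b·p₂ ≈ (0.094, 0.279, -0.956); φ = arcsin(p_z) ≈ -72.91°, λ = atan2(p_y, p_x) ≈ 71.43°.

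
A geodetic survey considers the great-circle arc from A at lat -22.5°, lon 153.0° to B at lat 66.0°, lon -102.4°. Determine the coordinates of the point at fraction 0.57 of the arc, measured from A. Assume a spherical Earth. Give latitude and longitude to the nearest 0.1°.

≈ lat 37.3°, lon -176.6°

Write both endpoints as unit vectors p₁, p₂ with components (cos φ cos λ, cos φ sin λ, sin φ).
The central angle between the endpoints is δ = arccos(p₁·p₂) ≈ 2.031 rad (116.4°).
Interpolate at f = 0.57 with slerp weights a = sin((1−f)δ)/sin δ ≈ 0.856, b = sin(fδ)/sin δ ≈ 1.022.
p = a·p₁ + b·p₂ ≈ (-0.794, -0.047, 0.607); φ = arcsin(p_z) ≈ 37.34°, λ = atan2(p_y, p_x) ≈ -176.59°.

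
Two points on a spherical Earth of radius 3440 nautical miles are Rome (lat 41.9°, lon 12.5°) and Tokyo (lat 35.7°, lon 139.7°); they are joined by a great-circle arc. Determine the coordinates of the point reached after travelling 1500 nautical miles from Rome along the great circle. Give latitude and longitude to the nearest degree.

≈ lat 58°, lon 43°

From cos δ = sin φ₁ sin φ₂ + cos φ₁ cos φ₂ cos Δλ, the central angle is δ ≈ 1.547 rad (88.6°). The total great-circle distance is δ·R ≈ 1.547 × 3440 ≈ 5320 nmi, so the target fraction is f = 1500/5320 ≈ 0.282.
Interpolate at f ≈ 0.282 with slerp weights a = sin((1−f)δ)/sin δ ≈ 0.896, b = sin(fδ)/sin δ ≈ 0.422.
p = a·p₁ + b·p₂ ≈ (0.390, 0.366, 0.845); φ = arcsin(p_z) ≈ 57.68°, λ = atan2(p_y, p_x) ≈ 43.24°.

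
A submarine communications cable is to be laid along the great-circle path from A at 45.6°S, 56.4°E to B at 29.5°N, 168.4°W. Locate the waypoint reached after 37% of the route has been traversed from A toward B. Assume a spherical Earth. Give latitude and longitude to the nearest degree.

The haversine formula gives a central angle δ ≈ 2.472 rad (141.6°) between the endpoints.
Interpolate at f = 0.37 with slerp weights a = sin((1−f)δ)/sin δ ≈ 1.611, b = sin(fδ)/sin δ ≈ 1.276.
p = a·p₁ + b·p₂ ≈ (-0.464, 0.715, -0.522); φ = arcsin(p_z) ≈ -31.49°, λ = atan2(p_y, p_x) ≈ 123.00°.

≈ 31°S, 123°E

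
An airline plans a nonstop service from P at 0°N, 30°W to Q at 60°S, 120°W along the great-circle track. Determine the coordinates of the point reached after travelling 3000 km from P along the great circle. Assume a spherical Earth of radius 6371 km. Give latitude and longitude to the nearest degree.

From cos δ = sin φ₁ sin φ₂ + cos φ₁ cos φ₂ cos Δλ, the central angle is δ ≈ 1.571 rad (90.0°). The total great-circle distance is δ·R ≈ 1.571 × 6371 ≈ 10008 km, so the target fraction is f = 3000/10008 ≈ 0.300.
Interpolate at f ≈ 0.300 with slerp weights a = sin((1−f)δ)/sin δ ≈ 0.891, b = sin(fδ)/sin δ ≈ 0.454.
p = a·p₁ + b·p₂ ≈ (0.658, -0.642, -0.393); φ = arcsin(p_z) ≈ -23.13°, λ = atan2(p_y, p_x) ≈ -44.28°.

≈ 23°S, 44°W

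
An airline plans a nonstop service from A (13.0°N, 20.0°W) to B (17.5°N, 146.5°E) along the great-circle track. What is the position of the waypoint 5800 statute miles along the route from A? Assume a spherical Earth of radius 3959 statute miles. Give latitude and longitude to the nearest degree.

The haversine formula gives a central angle δ ≈ 2.561 rad (146.7°) between the endpoints. The total great-circle distance is δ·R ≈ 2.561 × 3959 ≈ 10138 mi, so the target fraction is f = 5800/10138 ≈ 0.572.
Interpolate at f ≈ 0.572 with slerp weights a = sin((1−f)δ)/sin δ ≈ 1.620, b = sin(fδ)/sin δ ≈ 1.812.
p = a·p₁ + b·p₂ ≈ (0.043, 0.414, 0.909); φ = arcsin(p_z) ≈ 65.42°, λ = atan2(p_y, p_x) ≈ 84.13°.

≈ (65°N, 84°E)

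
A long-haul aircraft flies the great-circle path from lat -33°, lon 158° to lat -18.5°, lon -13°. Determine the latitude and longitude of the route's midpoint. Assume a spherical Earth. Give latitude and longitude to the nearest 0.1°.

≈ lat -78.3°, lon 34.6°

From cos δ = sin φ₁ sin φ₂ + cos φ₁ cos φ₂ cos Δλ, the central angle is δ ≈ 2.230 rad (127.8°).
Interpolate at f = 1/2 with slerp weights a = sin((1−f)δ)/sin δ ≈ 1.136, b = sin(fδ)/sin δ ≈ 1.136.
p = a·p₁ + b·p₂ ≈ (0.166, 0.115, -0.979); φ = arcsin(p_z) ≈ -78.35°, λ = atan2(p_y, p_x) ≈ 34.56°.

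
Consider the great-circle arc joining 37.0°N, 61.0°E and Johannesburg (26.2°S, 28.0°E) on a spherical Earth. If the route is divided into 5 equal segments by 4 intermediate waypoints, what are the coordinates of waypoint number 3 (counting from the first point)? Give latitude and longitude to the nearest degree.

≈ 1°S, 41°E

Convert each endpoint to a unit vector on the sphere (x = cos φ cos λ, y = cos φ sin λ, z = sin φ).
The central angle between the endpoints is δ = arccos(p₁·p₂) ≈ 1.229 rad (70.4°).
Interpolate at f = 3/5 with slerp weights a = sin((1−f)δ)/sin δ ≈ 0.501, b = sin(fδ)/sin δ ≈ 0.714.
p = a·p₁ + b·p₂ ≈ (0.759, 0.651, -0.014); φ = arcsin(p_z) ≈ -0.78°, λ = atan2(p_y, p_x) ≈ 40.59°.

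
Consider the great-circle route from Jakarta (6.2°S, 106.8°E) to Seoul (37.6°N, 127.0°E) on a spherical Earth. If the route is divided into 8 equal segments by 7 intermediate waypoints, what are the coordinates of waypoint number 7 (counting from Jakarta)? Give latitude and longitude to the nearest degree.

≈ 32°N, 124°E

Write both endpoints as unit vectors p₁, p₂ with components (cos φ cos λ, cos φ sin λ, sin φ).
The central angle between the endpoints is δ = arccos(p₁·p₂) ≈ 0.832 rad (47.7°).
Interpolate at f = 7/8 with slerp weights a = sin((1−f)δ)/sin δ ≈ 0.140, b = sin(fδ)/sin δ ≈ 0.900.
p = a·p₁ + b·p₂ ≈ (-0.470, 0.703, 0.534); φ = arcsin(p_z) ≈ 32.28°, λ = atan2(p_y, p_x) ≈ 123.73°.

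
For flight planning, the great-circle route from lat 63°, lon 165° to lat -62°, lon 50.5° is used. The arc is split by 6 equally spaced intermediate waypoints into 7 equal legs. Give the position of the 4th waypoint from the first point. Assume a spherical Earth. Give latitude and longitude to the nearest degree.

Write both endpoints as unit vectors p₁, p₂ with components (cos φ cos λ, cos φ sin λ, sin φ).
The central angle between the endpoints is δ = arccos(p₁·p₂) ≈ 2.636 rad (151.1°).
Interpolate at f = 4/7 with slerp weights a = sin((1−f)δ)/sin δ ≈ 1.869, b = sin(fδ)/sin δ ≈ 2.062.
p = a·p₁ + b·p₂ ≈ (-0.204, 0.967, -0.156); φ = arcsin(p_z) ≈ -8.95°, λ = atan2(p_y, p_x) ≈ 101.90°.

≈ lat -9°, lon 102°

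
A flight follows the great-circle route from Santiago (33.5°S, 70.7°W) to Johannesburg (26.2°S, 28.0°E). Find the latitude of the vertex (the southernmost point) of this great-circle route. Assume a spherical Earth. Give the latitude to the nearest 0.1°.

≈ 41.8°S

The great circle lies in the plane with unit normal n̂ = (p₁ × p₂)/|p₁ × p₂|.
Here n̂_z ≈ +0.746; the vertex latitude is φ_max = arccos|n̂_z| ≈ 41.8°.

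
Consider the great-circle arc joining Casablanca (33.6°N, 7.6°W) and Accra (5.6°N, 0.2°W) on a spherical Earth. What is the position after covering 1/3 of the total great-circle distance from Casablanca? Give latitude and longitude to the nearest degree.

The haversine formula gives a central angle δ ≈ 0.503 rad (28.8°) between the endpoints.
Interpolate at f = 1/3 with slerp weights a = sin((1−f)δ)/sin δ ≈ 0.683, b = sin(fδ)/sin δ ≈ 0.346.
p = a·p₁ + b·p₂ ≈ (0.908, -0.076, 0.412); φ = arcsin(p_z) ≈ 24.30°, λ = atan2(p_y, p_x) ≈ -4.81°.

≈ 24°N, 5°W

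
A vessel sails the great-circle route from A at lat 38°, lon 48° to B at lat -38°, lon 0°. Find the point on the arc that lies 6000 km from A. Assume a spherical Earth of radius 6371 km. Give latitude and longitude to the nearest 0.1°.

Write both endpoints as unit vectors p₁, p₂ with components (cos φ cos λ, cos φ sin λ, sin φ).
The central angle between the endpoints is δ = arccos(p₁·p₂) ≈ 1.534 rad (87.9°). The total great-circle distance is δ·R ≈ 1.534 × 6371 ≈ 9775 km, so the target fraction is f = 6000/9775 ≈ 0.614.
Interpolate at f ≈ 0.614 with slerp weights a = sin((1−f)δ)/sin δ ≈ 0.559, b = sin(fδ)/sin δ ≈ 0.809.
p = a·p₁ + b·p₂ ≈ (0.932, 0.327, -0.154); φ = arcsin(p_z) ≈ -8.86°, λ = atan2(p_y, p_x) ≈ 19.34°.

≈ lat -8.9°, lon 19.3°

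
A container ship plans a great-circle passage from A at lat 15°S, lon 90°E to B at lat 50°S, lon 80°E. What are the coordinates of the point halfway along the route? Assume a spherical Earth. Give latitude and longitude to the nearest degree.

≈ lat 33°S, lon 86°E

Convert each endpoint to a unit vector on the sphere (x = cos φ cos λ, y = cos φ sin λ, z = sin φ).
The central angle between the endpoints is δ = arccos(p₁·p₂) ≈ 0.627 rad (35.9°).
Interpolate at f = 1/2 with slerp weights a = sin((1−f)δ)/sin δ ≈ 0.526, b = sin(fδ)/sin δ ≈ 0.526.
p = a·p₁ + b·p₂ ≈ (0.059, 0.840, -0.539); φ = arcsin(p_z) ≈ -32.60°, λ = atan2(p_y, p_x) ≈ 86.01°.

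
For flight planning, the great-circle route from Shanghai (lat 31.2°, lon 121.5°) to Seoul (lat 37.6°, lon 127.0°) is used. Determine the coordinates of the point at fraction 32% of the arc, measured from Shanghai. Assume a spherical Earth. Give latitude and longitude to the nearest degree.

≈ lat 33°, lon 123°

The haversine formula gives a central angle δ ≈ 0.137 rad (7.8°) between the endpoints.
Interpolate at f = 0.32 with slerp weights a = sin((1−f)δ)/sin δ ≈ 0.681, b = sin(fδ)/sin δ ≈ 0.321.
p = a·p₁ + b·p₂ ≈ (-0.457, 0.700, 0.549); φ = arcsin(p_z) ≈ 33.27°, λ = atan2(p_y, p_x) ≈ 123.17°.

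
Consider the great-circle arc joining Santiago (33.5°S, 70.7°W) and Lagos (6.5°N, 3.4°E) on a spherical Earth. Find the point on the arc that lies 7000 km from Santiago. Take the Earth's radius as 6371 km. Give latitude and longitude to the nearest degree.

≈ (4°S, 11°W)

Convert each endpoint to a unit vector on the sphere (x = cos φ cos λ, y = cos φ sin λ, z = sin φ).
The central angle between the endpoints is δ = arccos(p₁·p₂) ≈ 1.406 rad (80.5°). The total great-circle distance is δ·R ≈ 1.406 × 6371 ≈ 8955 km, so the target fraction is f = 7000/8955 ≈ 0.782.
Interpolate at f ≈ 0.782 with slerp weights a = sin((1−f)δ)/sin δ ≈ 0.306, b = sin(fδ)/sin δ ≈ 0.903.
p = a·p₁ + b·p₂ ≈ (0.980, -0.188, -0.067); φ = arcsin(p_z) ≈ -3.83°, λ = atan2(p_y, p_x) ≈ -10.85°.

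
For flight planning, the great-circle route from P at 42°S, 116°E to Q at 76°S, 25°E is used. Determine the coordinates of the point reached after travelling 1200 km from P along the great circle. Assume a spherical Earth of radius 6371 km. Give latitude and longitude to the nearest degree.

≈ 52°S, 110°E

The haversine formula gives a central angle δ ≈ 0.868 rad (49.8°) between the endpoints. The total great-circle distance is δ·R ≈ 0.868 × 6371 ≈ 5532 km, so the target fraction is f = 1200/5532 ≈ 0.217.
Interpolate at f ≈ 0.217 with slerp weights a = sin((1−f)δ)/sin δ ≈ 0.824, b = sin(fδ)/sin δ ≈ 0.245.
p = a·p₁ + b·p₂ ≈ (-0.215, 0.575, -0.789); φ = arcsin(p_z) ≈ -52.12°, λ = atan2(p_y, p_x) ≈ 110.45°.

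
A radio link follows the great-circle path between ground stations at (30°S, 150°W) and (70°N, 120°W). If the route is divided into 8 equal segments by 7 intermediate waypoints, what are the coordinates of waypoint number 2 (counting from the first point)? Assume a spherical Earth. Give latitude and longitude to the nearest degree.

≈ (5°S, 146°W)

Write both endpoints as unit vectors p₁, p₂ with components (cos φ cos λ, cos φ sin λ, sin φ).
The central angle between the endpoints is δ = arccos(p₁·p₂) ≈ 1.786 rad (102.3°).
Interpolate at f = 2/8 with slerp weights a = sin((1−f)δ)/sin δ ≈ 0.996, b = sin(fδ)/sin δ ≈ 0.442.
p = a·p₁ + b·p₂ ≈ (-0.823, -0.562, -0.083); φ = arcsin(p_z) ≈ -4.75°, λ = atan2(p_y, p_x) ≈ -145.65°.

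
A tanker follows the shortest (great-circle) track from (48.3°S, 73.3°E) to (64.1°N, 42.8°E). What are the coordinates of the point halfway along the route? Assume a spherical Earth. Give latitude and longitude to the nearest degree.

From cos δ = sin φ₁ sin φ₂ + cos φ₁ cos φ₂ cos Δλ, the central angle is δ ≈ 2.006 rad (114.9°).
Interpolate at f = 1/2 with slerp weights a = sin((1−f)δ)/sin δ ≈ 0.930, b = sin(fδ)/sin δ ≈ 0.930.
p = a·p₁ + b·p₂ ≈ (0.476, 0.868, 0.142); φ = arcsin(p_z) ≈ 8.17°, λ = atan2(p_y, p_x) ≈ 61.28°.

≈ (8°N, 61°E)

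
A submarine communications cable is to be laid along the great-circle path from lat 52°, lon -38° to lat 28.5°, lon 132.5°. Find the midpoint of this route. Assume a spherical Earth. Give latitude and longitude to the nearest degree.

From cos δ = sin φ₁ sin φ₂ + cos φ₁ cos φ₂ cos Δλ, the central angle is δ ≈ 1.729 rad (99.1°).
Interpolate at f = 1/2 with slerp weights a = sin((1−f)δ)/sin δ ≈ 0.770, b = sin(fδ)/sin δ ≈ 0.770.
p = a·p₁ + b·p₂ ≈ (-0.084, 0.207, 0.975); φ = arcsin(p_z) ≈ 77.09°, λ = atan2(p_y, p_x) ≈ 111.99°.

≈ lat 77°, lon 112°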